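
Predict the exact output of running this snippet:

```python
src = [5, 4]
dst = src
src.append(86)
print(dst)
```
[5, 4, 86]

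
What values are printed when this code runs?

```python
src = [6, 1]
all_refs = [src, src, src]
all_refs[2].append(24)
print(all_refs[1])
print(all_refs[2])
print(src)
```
[6, 1, 24]
[6, 1, 24]
[6, 1, 24]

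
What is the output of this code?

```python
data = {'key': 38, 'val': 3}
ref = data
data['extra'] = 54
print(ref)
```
{'key': 38, 'val': 3, 'extra': 54}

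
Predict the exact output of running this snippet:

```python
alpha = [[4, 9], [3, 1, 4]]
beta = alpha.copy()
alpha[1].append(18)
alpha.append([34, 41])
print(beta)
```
[[4, 9], [3, 1, 4, 18]]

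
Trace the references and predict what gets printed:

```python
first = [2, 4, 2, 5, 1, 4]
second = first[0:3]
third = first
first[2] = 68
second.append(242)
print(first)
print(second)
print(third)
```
[2, 4, 68, 5, 1, 4]
[2, 4, 2, 242]
[2, 4, 68, 5, 1, 4]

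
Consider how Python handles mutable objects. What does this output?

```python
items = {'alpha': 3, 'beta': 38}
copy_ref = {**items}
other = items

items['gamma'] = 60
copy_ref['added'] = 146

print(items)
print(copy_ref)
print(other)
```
{'alpha': 3, 'beta': 38, 'gamma': 60}
{'alpha': 3, 'beta': 38, 'added': 146}
{'alpha': 3, 'beta': 38, 'gamma': 60}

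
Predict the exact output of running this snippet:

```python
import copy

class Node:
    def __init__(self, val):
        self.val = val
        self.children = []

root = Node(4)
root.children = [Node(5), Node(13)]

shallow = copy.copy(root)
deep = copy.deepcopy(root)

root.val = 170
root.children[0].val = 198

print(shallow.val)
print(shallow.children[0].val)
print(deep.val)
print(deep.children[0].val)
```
4
198
4
5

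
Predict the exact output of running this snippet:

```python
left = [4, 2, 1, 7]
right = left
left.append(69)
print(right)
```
[4, 2, 1, 7, 69]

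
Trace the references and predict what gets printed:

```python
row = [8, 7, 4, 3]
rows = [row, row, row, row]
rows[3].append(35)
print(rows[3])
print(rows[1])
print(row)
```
[8, 7, 4, 3, 35]
[8, 7, 4, 3, 35]
[8, 7, 4, 3, 35]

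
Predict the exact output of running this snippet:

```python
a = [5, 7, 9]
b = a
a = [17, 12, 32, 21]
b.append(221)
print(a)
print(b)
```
[17, 12, 32, 21]
[5, 7, 9, 221]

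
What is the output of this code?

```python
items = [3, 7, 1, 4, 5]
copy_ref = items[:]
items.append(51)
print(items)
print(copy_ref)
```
[3, 7, 1, 4, 5, 51]
[3, 7, 1, 4, 5]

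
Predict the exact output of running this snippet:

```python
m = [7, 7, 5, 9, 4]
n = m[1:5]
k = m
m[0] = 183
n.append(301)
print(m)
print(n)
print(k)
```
[183, 7, 5, 9, 4]
[7, 5, 9, 4, 301]
[183, 7, 5, 9, 4]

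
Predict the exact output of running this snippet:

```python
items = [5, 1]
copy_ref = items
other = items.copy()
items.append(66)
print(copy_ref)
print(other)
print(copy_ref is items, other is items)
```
[5, 1, 66]
[5, 1]
True False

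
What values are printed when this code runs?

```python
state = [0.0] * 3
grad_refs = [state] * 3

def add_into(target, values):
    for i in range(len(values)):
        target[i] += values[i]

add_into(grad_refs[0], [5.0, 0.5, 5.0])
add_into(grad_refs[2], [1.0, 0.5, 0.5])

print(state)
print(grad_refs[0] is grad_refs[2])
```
[6.0, 1.0, 5.5]
True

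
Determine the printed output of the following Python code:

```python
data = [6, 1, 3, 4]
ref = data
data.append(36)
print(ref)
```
[6, 1, 3, 4, 36]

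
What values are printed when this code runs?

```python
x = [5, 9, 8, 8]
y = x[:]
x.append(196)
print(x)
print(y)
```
[5, 9, 8, 8, 196]
[5, 9, 8, 8]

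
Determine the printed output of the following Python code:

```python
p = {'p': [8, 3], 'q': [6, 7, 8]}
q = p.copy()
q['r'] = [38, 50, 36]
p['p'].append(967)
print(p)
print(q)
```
{'p': [8, 3, 967], 'q': [6, 7, 8]}
{'p': [8, 3, 967], 'q': [6, 7, 8], 'r': [38, 50, 36]}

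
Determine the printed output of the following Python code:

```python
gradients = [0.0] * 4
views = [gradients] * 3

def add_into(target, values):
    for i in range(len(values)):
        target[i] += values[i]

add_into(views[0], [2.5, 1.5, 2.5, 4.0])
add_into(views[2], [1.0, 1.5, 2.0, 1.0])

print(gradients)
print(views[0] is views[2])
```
[3.5, 3.0, 4.5, 5.0]
True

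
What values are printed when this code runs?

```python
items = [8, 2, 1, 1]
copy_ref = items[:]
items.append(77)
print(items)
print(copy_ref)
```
[8, 2, 1, 1, 77]
[8, 2, 1, 1]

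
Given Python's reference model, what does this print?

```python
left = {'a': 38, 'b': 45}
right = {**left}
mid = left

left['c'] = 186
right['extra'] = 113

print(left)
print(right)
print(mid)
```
{'a': 38, 'b': 45, 'c': 186}
{'a': 38, 'b': 45, 'extra': 113}
{'a': 38, 'b': 45, 'c': 186}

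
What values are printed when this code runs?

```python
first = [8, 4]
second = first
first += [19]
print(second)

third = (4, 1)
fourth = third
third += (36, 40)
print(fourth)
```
[8, 4, 19]
(4, 1)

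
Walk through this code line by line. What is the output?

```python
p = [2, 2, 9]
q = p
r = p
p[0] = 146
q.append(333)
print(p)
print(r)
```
[146, 2, 9, 333]
[146, 2, 9, 333]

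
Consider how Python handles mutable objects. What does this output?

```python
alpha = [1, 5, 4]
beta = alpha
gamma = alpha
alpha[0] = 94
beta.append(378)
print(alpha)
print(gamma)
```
[94, 5, 4, 378]
[94, 5, 4, 378]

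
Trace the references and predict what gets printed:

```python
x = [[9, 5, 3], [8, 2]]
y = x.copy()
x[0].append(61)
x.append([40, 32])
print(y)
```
[[9, 5, 3, 61], [8, 2]]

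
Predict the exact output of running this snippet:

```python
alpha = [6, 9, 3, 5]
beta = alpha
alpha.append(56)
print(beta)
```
[6, 9, 3, 5, 56]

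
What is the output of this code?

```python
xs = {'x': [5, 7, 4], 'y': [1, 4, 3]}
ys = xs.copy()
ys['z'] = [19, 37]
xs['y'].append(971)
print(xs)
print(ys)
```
{'x': [5, 7, 4], 'y': [1, 4, 3, 971]}
{'x': [5, 7, 4], 'y': [1, 4, 3, 971], 'z': [19, 37]}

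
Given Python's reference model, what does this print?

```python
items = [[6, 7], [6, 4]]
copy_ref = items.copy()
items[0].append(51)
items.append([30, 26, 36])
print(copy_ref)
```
[[6, 7, 51], [6, 4]]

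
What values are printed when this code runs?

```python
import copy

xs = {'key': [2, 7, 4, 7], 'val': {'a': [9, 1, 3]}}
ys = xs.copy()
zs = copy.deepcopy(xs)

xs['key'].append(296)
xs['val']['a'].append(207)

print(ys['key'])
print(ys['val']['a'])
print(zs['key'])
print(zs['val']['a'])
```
[2, 7, 4, 7, 296]
[9, 1, 3, 207]
[2, 7, 4, 7]
[9, 1, 3]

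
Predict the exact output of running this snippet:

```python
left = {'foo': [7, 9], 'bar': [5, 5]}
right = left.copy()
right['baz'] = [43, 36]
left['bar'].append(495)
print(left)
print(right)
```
{'foo': [7, 9], 'bar': [5, 5, 495]}
{'foo': [7, 9], 'bar': [5, 5, 495], 'baz': [43, 36]}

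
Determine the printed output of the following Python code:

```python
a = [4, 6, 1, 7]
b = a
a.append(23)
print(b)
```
[4, 6, 1, 7, 23]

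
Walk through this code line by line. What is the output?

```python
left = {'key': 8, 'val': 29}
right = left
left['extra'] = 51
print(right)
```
{'key': 8, 'val': 29, 'extra': 51}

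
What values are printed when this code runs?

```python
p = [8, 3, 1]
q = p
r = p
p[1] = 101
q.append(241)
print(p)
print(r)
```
[8, 101, 1, 241]
[8, 101, 1, 241]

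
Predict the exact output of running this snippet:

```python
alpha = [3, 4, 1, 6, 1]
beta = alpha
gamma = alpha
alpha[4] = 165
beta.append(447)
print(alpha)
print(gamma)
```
[3, 4, 1, 6, 165, 447]
[3, 4, 1, 6, 165, 447]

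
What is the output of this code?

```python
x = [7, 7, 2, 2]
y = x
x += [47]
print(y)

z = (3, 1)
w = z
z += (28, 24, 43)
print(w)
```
[7, 7, 2, 2, 47]
(3, 1)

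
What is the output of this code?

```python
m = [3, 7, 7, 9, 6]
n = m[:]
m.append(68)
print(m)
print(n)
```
[3, 7, 7, 9, 6, 68]
[3, 7, 7, 9, 6]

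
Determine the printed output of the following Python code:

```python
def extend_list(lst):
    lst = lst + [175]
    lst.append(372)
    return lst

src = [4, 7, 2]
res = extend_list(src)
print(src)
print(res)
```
[4, 7, 2]
[4, 7, 2, 175, 372]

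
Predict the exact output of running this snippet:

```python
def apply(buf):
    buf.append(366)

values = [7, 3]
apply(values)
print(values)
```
[7, 3, 366]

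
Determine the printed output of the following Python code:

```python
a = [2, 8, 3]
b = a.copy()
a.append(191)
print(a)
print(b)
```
[2, 8, 3, 191]
[2, 8, 3]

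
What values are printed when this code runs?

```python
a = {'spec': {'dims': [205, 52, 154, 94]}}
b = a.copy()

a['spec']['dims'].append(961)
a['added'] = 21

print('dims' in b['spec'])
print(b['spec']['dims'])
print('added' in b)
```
True
[205, 52, 154, 94, 961]
False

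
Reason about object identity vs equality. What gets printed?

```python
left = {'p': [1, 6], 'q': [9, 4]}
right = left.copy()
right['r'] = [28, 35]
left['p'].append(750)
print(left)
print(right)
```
{'p': [1, 6, 750], 'q': [9, 4]}
{'p': [1, 6, 750], 'q': [9, 4], 'r': [28, 35]}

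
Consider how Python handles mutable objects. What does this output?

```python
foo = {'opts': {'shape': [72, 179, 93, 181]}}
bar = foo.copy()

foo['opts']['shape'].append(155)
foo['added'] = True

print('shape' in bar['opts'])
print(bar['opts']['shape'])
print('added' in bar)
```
True
[72, 179, 93, 181, 155]
False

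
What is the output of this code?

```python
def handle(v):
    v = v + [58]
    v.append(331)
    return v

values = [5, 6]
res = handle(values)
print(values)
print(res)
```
[5, 6]
[5, 6, 58, 331]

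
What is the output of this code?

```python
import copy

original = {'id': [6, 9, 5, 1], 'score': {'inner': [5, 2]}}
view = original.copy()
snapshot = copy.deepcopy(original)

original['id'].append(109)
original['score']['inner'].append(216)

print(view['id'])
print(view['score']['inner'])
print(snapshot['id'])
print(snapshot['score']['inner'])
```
[6, 9, 5, 1, 109]
[5, 2, 216]
[6, 9, 5, 1]
[5, 2]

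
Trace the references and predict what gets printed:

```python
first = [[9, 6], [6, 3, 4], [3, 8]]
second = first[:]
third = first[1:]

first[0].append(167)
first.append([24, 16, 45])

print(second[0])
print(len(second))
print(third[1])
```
[9, 6, 167]
3
[3, 8]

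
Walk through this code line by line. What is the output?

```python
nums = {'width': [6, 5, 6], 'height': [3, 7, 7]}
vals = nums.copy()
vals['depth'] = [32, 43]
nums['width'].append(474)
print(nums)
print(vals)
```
{'width': [6, 5, 6, 474], 'height': [3, 7, 7]}
{'width': [6, 5, 6, 474], 'height': [3, 7, 7], 'depth': [32, 43]}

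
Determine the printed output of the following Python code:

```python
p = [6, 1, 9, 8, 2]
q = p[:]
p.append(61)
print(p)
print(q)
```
[6, 1, 9, 8, 2, 61]
[6, 1, 9, 8, 2]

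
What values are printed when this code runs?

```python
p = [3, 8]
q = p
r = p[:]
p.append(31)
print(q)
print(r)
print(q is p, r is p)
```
[3, 8, 31]
[3, 8]
True False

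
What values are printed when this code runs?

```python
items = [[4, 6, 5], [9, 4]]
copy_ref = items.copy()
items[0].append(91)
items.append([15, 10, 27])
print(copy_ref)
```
[[4, 6, 5, 91], [9, 4]]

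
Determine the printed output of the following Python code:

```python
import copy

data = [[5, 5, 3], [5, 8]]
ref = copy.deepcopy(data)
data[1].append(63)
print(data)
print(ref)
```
[[5, 5, 3], [5, 8, 63]]
[[5, 5, 3], [5, 8]]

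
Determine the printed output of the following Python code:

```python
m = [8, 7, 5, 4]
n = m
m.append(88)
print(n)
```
[8, 7, 5, 4, 88]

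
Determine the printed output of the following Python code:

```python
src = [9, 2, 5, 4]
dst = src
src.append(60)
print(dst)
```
[9, 2, 5, 4, 60]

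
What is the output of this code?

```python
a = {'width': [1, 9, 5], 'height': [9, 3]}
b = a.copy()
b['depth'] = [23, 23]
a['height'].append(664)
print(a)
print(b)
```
{'width': [1, 9, 5], 'height': [9, 3, 664]}
{'width': [1, 9, 5], 'height': [9, 3, 664], 'depth': [23, 23]}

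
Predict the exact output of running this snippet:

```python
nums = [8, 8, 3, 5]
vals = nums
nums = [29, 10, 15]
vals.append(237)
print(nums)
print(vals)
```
[29, 10, 15]
[8, 8, 3, 5, 237]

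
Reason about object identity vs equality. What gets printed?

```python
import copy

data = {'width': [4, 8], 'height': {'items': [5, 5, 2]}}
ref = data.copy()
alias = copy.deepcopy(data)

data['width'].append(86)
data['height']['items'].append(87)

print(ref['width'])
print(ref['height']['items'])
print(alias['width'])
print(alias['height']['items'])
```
[4, 8, 86]
[5, 5, 2, 87]
[4, 8]
[5, 5, 2]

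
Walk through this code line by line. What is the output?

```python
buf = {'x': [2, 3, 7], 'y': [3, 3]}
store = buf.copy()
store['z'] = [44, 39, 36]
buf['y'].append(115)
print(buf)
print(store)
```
{'x': [2, 3, 7], 'y': [3, 3, 115]}
{'x': [2, 3, 7], 'y': [3, 3, 115], 'z': [44, 39, 36]}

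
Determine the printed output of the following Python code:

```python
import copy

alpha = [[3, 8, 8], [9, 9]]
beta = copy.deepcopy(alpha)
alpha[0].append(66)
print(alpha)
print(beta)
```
[[3, 8, 8, 66], [9, 9]]
[[3, 8, 8], [9, 9]]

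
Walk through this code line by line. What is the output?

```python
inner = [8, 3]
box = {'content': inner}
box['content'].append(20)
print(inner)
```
[8, 3, 20]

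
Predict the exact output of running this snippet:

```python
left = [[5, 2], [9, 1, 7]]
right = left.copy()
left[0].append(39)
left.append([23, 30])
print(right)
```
[[5, 2, 39], [9, 1, 7]]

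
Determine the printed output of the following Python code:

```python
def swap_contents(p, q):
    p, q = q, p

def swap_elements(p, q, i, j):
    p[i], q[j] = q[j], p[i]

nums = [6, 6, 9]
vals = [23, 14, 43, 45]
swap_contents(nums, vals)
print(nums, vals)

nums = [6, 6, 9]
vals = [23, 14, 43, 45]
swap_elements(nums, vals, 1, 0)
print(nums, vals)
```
[6, 6, 9] [23, 14, 43, 45]
[6, 23, 9] [6, 14, 43, 45]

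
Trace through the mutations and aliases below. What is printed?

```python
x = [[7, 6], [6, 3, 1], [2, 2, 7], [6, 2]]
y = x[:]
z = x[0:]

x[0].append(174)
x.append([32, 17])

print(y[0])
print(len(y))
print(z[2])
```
[7, 6, 174]
4
[2, 2, 7]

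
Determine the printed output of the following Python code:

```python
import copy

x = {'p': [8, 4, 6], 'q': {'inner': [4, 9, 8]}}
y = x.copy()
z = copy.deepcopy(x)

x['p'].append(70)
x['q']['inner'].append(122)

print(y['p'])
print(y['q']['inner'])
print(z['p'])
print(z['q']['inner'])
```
[8, 4, 6, 70]
[4, 9, 8, 122]
[8, 4, 6]
[4, 9, 8]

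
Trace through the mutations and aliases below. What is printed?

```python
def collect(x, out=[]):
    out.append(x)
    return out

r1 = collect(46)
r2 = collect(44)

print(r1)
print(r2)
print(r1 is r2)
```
[46, 44]
[46, 44]
True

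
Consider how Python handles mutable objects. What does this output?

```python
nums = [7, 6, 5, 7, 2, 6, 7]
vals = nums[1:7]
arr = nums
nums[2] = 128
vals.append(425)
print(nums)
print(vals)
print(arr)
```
[7, 6, 128, 7, 2, 6, 7]
[6, 5, 7, 2, 6, 7, 425]
[7, 6, 128, 7, 2, 6, 7]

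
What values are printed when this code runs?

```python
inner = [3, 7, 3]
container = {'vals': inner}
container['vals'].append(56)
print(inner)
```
[3, 7, 3, 56]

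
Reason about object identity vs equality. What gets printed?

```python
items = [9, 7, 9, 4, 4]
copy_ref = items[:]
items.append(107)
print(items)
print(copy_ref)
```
[9, 7, 9, 4, 4, 107]
[9, 7, 9, 4, 4]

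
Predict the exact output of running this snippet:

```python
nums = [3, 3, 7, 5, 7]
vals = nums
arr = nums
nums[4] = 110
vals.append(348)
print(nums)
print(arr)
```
[3, 3, 7, 5, 110, 348]
[3, 3, 7, 5, 110, 348]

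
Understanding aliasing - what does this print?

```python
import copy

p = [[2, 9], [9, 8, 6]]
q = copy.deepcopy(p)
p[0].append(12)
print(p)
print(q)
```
[[2, 9, 12], [9, 8, 6]]
[[2, 9], [9, 8, 6]]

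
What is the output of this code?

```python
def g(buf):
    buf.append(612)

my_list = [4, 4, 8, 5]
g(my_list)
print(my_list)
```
[4, 4, 8, 5, 612]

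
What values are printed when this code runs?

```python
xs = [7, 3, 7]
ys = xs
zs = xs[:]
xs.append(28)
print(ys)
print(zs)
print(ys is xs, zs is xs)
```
[7, 3, 7, 28]
[7, 3, 7]
True False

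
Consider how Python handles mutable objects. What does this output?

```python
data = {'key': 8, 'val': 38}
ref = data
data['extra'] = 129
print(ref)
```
{'key': 8, 'val': 38, 'extra': 129}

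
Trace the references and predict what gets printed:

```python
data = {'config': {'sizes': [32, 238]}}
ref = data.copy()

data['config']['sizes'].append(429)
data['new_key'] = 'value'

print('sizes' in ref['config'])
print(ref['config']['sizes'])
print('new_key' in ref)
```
True
[32, 238, 429]
False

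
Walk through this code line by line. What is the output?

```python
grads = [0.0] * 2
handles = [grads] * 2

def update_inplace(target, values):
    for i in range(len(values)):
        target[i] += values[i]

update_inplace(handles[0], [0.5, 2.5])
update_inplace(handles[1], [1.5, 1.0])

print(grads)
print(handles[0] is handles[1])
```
[2.0, 3.5]
True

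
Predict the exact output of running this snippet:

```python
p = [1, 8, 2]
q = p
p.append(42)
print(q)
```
[1, 8, 2, 42]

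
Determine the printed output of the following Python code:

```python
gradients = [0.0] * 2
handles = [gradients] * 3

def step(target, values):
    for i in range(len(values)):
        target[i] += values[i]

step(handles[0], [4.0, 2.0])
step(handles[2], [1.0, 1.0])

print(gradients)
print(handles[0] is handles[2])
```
[5.0, 3.0]
True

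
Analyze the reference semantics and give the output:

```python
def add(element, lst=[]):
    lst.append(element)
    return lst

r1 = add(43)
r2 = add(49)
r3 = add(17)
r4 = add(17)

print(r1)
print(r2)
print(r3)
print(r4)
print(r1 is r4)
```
[43, 49, 17, 17]
[43, 49, 17, 17]
[43, 49, 17, 17]
[43, 49, 17, 17]
True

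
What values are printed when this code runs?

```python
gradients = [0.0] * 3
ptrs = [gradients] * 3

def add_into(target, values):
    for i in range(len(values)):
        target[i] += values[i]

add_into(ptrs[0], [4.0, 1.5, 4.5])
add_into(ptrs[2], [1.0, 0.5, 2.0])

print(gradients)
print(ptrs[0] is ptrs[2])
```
[5.0, 2.0, 6.5]
True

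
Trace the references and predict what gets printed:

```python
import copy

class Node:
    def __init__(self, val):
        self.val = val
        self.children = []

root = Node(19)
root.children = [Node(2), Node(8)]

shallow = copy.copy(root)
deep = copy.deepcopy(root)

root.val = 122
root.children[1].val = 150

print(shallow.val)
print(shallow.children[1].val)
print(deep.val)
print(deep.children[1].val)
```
19
150
19
8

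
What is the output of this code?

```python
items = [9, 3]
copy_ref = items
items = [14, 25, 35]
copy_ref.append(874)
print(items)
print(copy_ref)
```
[14, 25, 35]
[9, 3, 874]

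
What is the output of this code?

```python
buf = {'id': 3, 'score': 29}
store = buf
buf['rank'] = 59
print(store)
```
{'id': 3, 'score': 29, 'rank': 59}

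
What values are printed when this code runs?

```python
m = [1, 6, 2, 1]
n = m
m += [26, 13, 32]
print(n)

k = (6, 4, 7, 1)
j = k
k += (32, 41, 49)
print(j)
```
[1, 6, 2, 1, 26, 13, 32]
(6, 4, 7, 1)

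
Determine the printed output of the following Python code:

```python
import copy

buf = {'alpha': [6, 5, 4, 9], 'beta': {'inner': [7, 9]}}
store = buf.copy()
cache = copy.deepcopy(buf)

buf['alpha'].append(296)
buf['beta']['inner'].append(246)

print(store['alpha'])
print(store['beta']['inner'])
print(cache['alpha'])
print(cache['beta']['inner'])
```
[6, 5, 4, 9, 296]
[7, 9, 246]
[6, 5, 4, 9]
[7, 9]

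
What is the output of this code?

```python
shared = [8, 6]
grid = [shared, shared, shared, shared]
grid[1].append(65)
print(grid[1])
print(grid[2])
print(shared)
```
[8, 6, 65]
[8, 6, 65]
[8, 6, 65]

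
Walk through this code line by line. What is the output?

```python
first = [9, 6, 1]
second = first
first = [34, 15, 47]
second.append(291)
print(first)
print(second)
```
[34, 15, 47]
[9, 6, 1, 291]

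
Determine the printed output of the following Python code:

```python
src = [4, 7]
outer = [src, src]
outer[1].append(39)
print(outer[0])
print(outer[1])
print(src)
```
[4, 7, 39]
[4, 7, 39]
[4, 7, 39]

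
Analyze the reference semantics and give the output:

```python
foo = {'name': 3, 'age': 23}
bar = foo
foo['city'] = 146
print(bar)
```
{'name': 3, 'age': 23, 'city': 146}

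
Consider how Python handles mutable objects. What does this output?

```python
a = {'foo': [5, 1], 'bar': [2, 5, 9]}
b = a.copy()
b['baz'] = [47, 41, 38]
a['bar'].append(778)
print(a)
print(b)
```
{'foo': [5, 1], 'bar': [2, 5, 9, 778]}
{'foo': [5, 1], 'bar': [2, 5, 9, 778], 'baz': [47, 41, 38]}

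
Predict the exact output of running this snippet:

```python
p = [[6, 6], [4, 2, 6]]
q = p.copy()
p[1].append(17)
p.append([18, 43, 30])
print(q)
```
[[6, 6], [4, 2, 6, 17]]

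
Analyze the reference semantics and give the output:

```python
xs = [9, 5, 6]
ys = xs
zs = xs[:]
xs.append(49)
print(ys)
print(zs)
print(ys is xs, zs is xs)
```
[9, 5, 6, 49]
[9, 5, 6]
True False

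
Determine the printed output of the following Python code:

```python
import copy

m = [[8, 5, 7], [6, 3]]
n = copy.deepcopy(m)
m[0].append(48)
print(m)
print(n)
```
[[8, 5, 7, 48], [6, 3]]
[[8, 5, 7], [6, 3]]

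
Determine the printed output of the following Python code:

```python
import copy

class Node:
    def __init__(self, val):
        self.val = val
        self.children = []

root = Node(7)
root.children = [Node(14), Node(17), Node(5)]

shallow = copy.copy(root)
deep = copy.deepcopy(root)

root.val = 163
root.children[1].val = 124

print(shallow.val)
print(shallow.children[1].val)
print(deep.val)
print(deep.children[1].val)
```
7
124
7
17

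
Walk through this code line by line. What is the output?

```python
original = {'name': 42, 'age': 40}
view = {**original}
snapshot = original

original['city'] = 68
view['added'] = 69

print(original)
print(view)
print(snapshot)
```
{'name': 42, 'age': 40, 'city': 68}
{'name': 42, 'age': 40, 'added': 69}
{'name': 42, 'age': 40, 'city': 68}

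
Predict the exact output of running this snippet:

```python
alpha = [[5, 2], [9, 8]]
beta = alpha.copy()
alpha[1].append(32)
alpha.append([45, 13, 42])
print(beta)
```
[[5, 2], [9, 8, 32]]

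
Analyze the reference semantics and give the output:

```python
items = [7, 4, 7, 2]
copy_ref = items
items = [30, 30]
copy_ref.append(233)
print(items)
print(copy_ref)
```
[30, 30]
[7, 4, 7, 2, 233]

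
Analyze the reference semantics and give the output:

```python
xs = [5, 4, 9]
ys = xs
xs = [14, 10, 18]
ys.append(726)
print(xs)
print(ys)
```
[14, 10, 18]
[5, 4, 9, 726]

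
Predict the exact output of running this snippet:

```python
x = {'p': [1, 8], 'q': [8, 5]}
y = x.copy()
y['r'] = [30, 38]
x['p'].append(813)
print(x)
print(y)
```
{'p': [1, 8, 813], 'q': [8, 5]}
{'p': [1, 8, 813], 'q': [8, 5], 'r': [30, 38]}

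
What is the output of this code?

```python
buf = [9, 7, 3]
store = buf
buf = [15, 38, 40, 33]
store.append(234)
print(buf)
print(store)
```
[15, 38, 40, 33]
[9, 7, 3, 234]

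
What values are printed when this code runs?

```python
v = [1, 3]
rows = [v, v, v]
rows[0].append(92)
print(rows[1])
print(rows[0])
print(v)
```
[1, 3, 92]
[1, 3, 92]
[1, 3, 92]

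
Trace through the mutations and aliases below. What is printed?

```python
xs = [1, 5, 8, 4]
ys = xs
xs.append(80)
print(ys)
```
[1, 5, 8, 4, 80]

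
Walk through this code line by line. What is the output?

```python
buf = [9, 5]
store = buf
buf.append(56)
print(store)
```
[9, 5, 56]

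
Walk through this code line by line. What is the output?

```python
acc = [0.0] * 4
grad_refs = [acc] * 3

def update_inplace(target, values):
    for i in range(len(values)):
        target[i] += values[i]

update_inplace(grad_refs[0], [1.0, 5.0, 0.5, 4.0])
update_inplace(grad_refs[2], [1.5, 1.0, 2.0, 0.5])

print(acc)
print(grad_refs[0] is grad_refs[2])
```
[2.5, 6.0, 2.5, 4.5]
True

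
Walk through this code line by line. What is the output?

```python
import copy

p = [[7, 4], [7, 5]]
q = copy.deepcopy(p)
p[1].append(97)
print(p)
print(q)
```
[[7, 4], [7, 5, 97]]
[[7, 4], [7, 5]]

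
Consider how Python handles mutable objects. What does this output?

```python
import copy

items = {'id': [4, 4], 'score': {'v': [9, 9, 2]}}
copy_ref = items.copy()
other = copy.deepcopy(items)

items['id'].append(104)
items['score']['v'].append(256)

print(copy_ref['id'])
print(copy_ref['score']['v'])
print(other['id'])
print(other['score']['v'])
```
[4, 4, 104]
[9, 9, 2, 256]
[4, 4]
[9, 9, 2]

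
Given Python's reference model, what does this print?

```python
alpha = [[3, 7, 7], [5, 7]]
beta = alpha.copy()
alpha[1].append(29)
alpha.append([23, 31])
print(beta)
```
[[3, 7, 7], [5, 7, 29]]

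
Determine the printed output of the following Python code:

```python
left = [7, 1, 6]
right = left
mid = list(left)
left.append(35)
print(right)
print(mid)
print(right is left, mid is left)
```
[7, 1, 6, 35]
[7, 1, 6]
True False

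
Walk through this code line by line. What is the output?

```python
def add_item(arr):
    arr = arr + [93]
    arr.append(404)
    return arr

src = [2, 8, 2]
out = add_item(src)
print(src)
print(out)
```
[2, 8, 2]
[2, 8, 2, 93, 404]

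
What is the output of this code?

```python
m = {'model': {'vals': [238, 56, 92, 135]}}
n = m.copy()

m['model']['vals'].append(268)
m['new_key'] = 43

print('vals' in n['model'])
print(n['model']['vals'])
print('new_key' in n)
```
True
[238, 56, 92, 135, 268]
False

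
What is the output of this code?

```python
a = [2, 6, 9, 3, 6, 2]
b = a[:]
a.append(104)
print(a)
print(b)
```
[2, 6, 9, 3, 6, 2, 104]
[2, 6, 9, 3, 6, 2]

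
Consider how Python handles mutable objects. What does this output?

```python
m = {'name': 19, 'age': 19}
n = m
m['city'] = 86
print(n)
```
{'name': 19, 'age': 19, 'city': 86}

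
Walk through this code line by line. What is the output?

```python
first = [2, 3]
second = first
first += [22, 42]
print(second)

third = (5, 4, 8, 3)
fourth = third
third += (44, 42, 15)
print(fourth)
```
[2, 3, 22, 42]
(5, 4, 8, 3)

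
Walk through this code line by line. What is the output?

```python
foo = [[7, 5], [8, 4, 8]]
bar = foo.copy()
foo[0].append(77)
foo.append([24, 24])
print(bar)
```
[[7, 5, 77], [8, 4, 8]]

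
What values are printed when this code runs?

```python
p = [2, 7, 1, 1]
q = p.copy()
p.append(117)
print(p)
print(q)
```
[2, 7, 1, 1, 117]
[2, 7, 1, 1]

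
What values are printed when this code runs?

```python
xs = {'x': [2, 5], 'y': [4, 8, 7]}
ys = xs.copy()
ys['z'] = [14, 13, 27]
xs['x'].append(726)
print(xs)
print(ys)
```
{'x': [2, 5, 726], 'y': [4, 8, 7]}
{'x': [2, 5, 726], 'y': [4, 8, 7], 'z': [14, 13, 27]}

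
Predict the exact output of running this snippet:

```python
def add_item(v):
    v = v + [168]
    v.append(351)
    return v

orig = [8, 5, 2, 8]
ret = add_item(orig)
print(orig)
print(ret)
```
[8, 5, 2, 8]
[8, 5, 2, 8, 168, 351]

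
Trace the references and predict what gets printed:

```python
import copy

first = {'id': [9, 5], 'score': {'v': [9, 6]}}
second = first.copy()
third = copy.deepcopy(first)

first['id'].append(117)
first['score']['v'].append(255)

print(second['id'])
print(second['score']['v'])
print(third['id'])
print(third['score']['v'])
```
[9, 5, 117]
[9, 6, 255]
[9, 5]
[9, 6]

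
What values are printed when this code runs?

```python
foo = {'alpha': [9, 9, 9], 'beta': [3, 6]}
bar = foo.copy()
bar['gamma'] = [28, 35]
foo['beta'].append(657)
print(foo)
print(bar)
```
{'alpha': [9, 9, 9], 'beta': [3, 6, 657]}
{'alpha': [9, 9, 9], 'beta': [3, 6, 657], 'gamma': [28, 35]}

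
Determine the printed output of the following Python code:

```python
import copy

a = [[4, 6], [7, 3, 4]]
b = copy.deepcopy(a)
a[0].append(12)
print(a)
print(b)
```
[[4, 6, 12], [7, 3, 4]]
[[4, 6], [7, 3, 4]]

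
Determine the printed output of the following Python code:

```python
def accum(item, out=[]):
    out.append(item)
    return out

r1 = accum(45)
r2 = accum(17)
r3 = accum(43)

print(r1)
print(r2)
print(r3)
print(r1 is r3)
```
[45, 17, 43]
[45, 17, 43]
[45, 17, 43]
True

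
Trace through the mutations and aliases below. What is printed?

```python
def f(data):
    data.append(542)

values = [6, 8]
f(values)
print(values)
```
[6, 8, 542]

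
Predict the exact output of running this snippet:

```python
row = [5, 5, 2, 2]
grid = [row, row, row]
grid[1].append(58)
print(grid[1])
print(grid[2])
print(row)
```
[5, 5, 2, 2, 58]
[5, 5, 2, 2, 58]
[5, 5, 2, 2, 58]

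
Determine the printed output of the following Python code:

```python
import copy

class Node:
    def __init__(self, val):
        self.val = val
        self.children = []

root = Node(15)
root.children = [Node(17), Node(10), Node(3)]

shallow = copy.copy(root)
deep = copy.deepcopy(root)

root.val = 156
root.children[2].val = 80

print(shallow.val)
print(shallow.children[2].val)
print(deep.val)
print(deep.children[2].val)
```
15
80
15
3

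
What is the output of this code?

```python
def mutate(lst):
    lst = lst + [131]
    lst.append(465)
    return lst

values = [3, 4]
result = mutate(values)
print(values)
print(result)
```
[3, 4]
[3, 4, 131, 465]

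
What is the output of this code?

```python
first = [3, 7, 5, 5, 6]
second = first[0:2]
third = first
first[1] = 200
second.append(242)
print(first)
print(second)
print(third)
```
[3, 200, 5, 5, 6]
[3, 7, 242]
[3, 200, 5, 5, 6]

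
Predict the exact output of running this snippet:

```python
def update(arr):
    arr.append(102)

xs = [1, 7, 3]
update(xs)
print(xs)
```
[1, 7, 3, 102]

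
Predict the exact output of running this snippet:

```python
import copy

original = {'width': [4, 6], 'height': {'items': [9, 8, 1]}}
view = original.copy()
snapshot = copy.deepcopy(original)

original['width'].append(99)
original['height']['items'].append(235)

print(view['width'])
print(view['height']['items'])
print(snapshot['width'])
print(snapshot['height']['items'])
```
[4, 6, 99]
[9, 8, 1, 235]
[4, 6]
[9, 8, 1]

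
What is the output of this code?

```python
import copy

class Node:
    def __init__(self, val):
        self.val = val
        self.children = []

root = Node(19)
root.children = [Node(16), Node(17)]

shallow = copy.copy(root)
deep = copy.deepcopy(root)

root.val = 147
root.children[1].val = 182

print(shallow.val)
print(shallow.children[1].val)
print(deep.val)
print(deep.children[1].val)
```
19
182
19
17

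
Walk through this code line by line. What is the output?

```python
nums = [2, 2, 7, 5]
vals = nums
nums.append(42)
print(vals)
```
[2, 2, 7, 5, 42]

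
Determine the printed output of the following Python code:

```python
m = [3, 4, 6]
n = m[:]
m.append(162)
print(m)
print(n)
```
[3, 4, 6, 162]
[3, 4, 6]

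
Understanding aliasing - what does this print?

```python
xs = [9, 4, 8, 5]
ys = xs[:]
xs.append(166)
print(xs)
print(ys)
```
[9, 4, 8, 5, 166]
[9, 4, 8, 5]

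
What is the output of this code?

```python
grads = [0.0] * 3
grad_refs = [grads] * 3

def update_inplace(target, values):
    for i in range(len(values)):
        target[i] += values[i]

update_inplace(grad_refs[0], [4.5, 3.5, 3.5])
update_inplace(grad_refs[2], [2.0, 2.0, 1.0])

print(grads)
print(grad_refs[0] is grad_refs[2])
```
[6.5, 5.5, 4.5]
True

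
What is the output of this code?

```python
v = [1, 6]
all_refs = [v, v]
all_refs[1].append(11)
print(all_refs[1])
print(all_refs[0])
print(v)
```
[1, 6, 11]
[1, 6, 11]
[1, 6, 11]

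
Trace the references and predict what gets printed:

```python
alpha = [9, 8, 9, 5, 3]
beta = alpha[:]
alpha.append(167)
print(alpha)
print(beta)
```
[9, 8, 9, 5, 3, 167]
[9, 8, 9, 5, 3]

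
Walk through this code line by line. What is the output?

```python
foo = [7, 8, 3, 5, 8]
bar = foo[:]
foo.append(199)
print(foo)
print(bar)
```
[7, 8, 3, 5, 8, 199]
[7, 8, 3, 5, 8]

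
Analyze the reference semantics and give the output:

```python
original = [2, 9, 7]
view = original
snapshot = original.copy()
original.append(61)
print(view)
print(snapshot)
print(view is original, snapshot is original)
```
[2, 9, 7, 61]
[2, 9, 7]
True False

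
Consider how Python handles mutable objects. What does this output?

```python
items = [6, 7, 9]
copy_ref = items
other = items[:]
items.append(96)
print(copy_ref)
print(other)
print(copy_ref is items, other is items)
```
[6, 7, 9, 96]
[6, 7, 9]
True False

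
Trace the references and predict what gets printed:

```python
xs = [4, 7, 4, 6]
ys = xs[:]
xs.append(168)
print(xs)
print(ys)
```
[4, 7, 4, 6, 168]
[4, 7, 4, 6]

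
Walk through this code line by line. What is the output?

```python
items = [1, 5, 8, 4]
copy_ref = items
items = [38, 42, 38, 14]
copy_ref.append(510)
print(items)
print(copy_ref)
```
[38, 42, 38, 14]
[1, 5, 8, 4, 510]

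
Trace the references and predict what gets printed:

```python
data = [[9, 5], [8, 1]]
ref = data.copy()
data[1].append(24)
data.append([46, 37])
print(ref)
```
[[9, 5], [8, 1, 24]]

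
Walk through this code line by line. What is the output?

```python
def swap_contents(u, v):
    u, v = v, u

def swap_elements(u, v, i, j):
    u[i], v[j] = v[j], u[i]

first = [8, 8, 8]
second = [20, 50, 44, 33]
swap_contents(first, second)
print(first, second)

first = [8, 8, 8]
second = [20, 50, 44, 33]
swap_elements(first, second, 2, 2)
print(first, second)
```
[8, 8, 8] [20, 50, 44, 33]
[8, 8, 44] [20, 50, 8, 33]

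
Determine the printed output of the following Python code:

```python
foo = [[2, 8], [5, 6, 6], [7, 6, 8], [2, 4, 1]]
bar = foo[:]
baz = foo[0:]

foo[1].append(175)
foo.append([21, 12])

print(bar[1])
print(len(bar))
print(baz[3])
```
[5, 6, 6, 175]
4
[2, 4, 1]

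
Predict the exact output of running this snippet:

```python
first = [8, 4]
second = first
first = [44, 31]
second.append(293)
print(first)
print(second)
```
[44, 31]
[8, 4, 293]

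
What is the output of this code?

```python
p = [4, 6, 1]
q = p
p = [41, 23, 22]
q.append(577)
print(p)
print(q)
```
[41, 23, 22]
[4, 6, 1, 577]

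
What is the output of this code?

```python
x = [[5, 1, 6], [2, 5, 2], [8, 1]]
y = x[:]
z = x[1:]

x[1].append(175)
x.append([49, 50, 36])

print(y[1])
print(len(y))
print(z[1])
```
[2, 5, 2, 175]
3
[8, 1]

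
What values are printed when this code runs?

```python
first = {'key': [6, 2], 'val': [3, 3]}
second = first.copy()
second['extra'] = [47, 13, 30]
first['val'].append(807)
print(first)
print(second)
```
{'key': [6, 2], 'val': [3, 3, 807]}
{'key': [6, 2], 'val': [3, 3, 807], 'extra': [47, 13, 30]}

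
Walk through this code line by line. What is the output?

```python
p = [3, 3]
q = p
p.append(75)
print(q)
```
[3, 3, 75]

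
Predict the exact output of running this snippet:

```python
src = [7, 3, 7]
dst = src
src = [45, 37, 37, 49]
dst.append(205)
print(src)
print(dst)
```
[45, 37, 37, 49]
[7, 3, 7, 205]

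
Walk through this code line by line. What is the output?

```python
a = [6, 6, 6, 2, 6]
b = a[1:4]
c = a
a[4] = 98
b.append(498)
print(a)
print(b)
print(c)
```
[6, 6, 6, 2, 98]
[6, 6, 2, 498]
[6, 6, 6, 2, 98]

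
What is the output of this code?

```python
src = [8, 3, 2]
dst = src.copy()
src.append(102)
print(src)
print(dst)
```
[8, 3, 2, 102]
[8, 3, 2]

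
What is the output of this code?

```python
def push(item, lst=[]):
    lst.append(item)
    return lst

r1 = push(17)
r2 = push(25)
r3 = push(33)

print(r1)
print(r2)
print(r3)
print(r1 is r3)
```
[17, 25, 33]
[17, 25, 33]
[17, 25, 33]
True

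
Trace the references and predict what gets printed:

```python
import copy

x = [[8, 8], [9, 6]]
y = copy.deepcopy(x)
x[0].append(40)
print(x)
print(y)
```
[[8, 8, 40], [9, 6]]
[[8, 8], [9, 6]]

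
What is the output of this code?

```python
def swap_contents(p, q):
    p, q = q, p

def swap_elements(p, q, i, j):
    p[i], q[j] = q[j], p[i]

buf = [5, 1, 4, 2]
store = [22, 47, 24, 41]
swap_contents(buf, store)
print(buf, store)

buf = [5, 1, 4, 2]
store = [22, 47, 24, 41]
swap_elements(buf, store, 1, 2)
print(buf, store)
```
[5, 1, 4, 2] [22, 47, 24, 41]
[5, 24, 4, 2] [22, 47, 1, 41]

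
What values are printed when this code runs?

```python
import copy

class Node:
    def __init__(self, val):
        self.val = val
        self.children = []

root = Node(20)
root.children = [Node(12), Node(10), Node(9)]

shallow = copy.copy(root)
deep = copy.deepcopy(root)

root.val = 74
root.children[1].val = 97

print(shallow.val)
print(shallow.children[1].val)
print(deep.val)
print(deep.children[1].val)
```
20
97
20
10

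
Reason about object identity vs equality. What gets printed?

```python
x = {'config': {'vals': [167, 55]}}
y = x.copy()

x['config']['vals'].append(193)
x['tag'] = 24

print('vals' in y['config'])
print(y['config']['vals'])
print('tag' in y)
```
True
[167, 55, 193]
False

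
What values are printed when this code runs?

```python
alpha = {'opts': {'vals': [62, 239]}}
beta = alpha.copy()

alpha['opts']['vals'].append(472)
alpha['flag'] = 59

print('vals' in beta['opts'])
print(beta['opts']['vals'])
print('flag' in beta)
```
True
[62, 239, 472]
False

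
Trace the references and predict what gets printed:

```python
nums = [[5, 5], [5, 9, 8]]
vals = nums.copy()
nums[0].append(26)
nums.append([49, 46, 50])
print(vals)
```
[[5, 5, 26], [5, 9, 8]]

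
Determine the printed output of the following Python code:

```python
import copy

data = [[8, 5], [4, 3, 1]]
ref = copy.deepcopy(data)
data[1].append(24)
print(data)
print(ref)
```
[[8, 5], [4, 3, 1, 24]]
[[8, 5], [4, 3, 1]]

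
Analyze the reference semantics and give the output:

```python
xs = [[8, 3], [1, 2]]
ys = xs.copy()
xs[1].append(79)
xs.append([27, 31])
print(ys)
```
[[8, 3], [1, 2, 79]]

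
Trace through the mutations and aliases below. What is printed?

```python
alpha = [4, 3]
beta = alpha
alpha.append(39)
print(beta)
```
[4, 3, 39]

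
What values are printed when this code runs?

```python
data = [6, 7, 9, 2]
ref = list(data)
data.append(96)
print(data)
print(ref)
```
[6, 7, 9, 2, 96]
[6, 7, 9, 2]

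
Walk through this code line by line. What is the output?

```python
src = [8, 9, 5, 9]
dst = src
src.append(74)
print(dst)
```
[8, 9, 5, 9, 74]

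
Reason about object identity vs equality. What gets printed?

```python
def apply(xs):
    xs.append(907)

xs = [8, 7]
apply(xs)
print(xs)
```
[8, 7, 907]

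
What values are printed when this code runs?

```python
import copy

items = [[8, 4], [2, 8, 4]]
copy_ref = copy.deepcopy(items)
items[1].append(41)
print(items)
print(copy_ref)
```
[[8, 4], [2, 8, 4, 41]]
[[8, 4], [2, 8, 4]]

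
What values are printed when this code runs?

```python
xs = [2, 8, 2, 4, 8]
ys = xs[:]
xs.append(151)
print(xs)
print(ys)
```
[2, 8, 2, 4, 8, 151]
[2, 8, 2, 4, 8]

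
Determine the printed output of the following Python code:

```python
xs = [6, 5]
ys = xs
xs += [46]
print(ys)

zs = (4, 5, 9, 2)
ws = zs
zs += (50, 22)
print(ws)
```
[6, 5, 46]
(4, 5, 9, 2)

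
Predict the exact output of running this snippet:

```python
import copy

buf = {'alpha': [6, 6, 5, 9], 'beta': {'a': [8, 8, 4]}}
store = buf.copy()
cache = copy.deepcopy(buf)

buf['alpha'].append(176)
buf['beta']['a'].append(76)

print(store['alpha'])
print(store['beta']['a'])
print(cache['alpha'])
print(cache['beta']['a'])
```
[6, 6, 5, 9, 176]
[8, 8, 4, 76]
[6, 6, 5, 9]
[8, 8, 4]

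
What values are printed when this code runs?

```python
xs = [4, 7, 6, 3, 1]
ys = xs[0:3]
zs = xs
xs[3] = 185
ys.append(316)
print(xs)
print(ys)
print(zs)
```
[4, 7, 6, 185, 1]
[4, 7, 6, 316]
[4, 7, 6, 185, 1]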